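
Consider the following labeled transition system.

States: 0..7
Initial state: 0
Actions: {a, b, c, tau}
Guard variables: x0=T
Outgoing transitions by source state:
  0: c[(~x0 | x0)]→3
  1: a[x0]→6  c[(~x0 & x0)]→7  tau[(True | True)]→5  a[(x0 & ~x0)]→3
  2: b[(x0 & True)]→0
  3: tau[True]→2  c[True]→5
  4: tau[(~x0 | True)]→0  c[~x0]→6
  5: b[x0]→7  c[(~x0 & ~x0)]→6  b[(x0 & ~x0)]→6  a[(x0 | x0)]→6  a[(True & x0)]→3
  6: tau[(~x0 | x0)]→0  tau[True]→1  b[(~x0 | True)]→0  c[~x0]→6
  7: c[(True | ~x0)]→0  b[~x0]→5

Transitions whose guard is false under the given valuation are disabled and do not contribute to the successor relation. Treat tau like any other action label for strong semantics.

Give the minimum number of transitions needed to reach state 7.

Answer: 3

Trace:
BFS to 7:
  depth 0: {0}
  depth 1: {3}
  depth 2: {2,5}
  depth 3: {6,7}
first hit 7 at d=3 via c·c·b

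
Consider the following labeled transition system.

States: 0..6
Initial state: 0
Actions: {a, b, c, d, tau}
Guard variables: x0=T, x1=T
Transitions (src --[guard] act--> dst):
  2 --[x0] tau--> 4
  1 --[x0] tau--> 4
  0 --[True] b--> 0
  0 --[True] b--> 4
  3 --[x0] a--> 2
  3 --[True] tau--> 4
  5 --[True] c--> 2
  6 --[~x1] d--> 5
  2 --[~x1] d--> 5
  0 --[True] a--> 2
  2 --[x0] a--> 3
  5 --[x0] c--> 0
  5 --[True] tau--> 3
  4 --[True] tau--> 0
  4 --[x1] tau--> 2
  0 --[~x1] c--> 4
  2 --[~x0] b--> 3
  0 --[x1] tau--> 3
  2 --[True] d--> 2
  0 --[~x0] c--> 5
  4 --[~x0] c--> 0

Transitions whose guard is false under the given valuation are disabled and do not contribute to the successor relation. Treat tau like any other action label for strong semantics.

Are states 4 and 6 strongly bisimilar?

Answer: NOT BISIMILAR

Analysis:
Compute ~ classes (split until stable):
  round 0: {{0,1,2,3,4,5,6}}
  round 1: {{0},{1,4},{2},{3},{5},{6}}
  round 2: {{0},{1},{2},{3},{4},{5},{6}}
stable after 3 split(s): 7 block(s)
class of 4: {4}; class of 6: {6}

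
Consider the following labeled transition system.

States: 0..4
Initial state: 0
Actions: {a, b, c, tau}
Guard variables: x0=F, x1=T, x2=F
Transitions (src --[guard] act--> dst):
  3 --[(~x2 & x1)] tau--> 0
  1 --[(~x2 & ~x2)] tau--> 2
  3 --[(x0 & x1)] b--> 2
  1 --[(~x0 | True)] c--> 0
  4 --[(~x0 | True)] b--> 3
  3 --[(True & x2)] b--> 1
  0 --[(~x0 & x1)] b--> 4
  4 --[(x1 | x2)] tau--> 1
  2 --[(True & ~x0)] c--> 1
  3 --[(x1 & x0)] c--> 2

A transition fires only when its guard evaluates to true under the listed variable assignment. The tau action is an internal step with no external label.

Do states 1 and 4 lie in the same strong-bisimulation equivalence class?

Answer: NOT BISIMILAR

Working:
Compute ~ classes (split until stable):
  π0 = {{0,1,2,3,4}}
  π1 = {{0},{1},{2},{3},{4}}
5 equivalence class(es) (converged in 2)
[1]={1}  [4]={4}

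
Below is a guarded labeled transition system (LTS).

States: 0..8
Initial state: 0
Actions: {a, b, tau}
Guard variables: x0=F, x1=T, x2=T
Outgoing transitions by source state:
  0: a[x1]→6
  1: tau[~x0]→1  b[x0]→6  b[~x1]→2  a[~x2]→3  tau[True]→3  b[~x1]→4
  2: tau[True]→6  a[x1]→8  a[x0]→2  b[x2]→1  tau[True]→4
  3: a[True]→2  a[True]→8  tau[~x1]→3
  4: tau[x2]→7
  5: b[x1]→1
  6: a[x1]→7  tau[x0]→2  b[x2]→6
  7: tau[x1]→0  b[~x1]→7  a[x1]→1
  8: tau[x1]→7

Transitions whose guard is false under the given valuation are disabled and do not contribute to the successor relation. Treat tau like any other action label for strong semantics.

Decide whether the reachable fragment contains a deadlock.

Answer: DEADLOCK-FREE

Analysis:
Reach set: {0,1,2,3,4,6,7,8}
  0: a→6  [1 out]
  1: tau→1  tau→3  [2 out]
  2: a→8  b→1  tau→4  tau→6  [4 out]
  3: a→2  a→8  [2 out]
  4: tau→7  [1 out]
  6: a→7  b→6  [2 out]
  7: a→1  tau→0  [2 out]
  8: tau→7  [1 out]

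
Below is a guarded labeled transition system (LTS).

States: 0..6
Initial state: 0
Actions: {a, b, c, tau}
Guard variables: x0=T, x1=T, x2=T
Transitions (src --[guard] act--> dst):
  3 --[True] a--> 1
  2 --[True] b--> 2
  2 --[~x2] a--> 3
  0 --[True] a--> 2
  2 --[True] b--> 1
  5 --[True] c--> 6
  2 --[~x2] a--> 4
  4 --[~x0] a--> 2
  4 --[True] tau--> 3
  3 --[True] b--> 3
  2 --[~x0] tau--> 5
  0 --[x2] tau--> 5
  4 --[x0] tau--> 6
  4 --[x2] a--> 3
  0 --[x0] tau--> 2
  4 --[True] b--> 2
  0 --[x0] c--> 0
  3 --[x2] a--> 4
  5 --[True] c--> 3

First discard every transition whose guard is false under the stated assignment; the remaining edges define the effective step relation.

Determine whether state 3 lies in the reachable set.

Answer: REACHABLE

Working:
After dropping false guards: 15 live edges.
Layer 0: {0}
Layer 1: {2,5}  total {0,2,5}
Layer 2: {1,3,6}  total {0,1,2,3,5,6}
Layer 3: {4}  total {0,1,2,3,4,5,6}
R = {0,1,2,3,4,5,6}
witness 3: tau·c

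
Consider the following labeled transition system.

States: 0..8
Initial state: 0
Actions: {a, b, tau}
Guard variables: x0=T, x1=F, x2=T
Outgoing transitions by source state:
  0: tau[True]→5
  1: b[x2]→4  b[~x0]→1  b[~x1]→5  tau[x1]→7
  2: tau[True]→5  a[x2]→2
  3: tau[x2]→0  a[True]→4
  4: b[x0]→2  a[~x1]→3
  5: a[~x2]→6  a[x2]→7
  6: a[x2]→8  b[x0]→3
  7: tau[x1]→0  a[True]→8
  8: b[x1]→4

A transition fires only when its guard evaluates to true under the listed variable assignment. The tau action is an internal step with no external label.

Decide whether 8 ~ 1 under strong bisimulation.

Answer: NOT BISIMILAR

Analysis:
Bisimulation quotient by refinement:
  π0 = {{0,1,2,3,4,5,6,7,8}}
  π1 = {{0},{1},{2,3},{4,6},{5,7},{8}}
  π2 = {{0},{1},{2},{3},{4},{5},{6},{7},{8}}
Fixed point at round 3; 9 class(es).
[8]={8}  [1]={1}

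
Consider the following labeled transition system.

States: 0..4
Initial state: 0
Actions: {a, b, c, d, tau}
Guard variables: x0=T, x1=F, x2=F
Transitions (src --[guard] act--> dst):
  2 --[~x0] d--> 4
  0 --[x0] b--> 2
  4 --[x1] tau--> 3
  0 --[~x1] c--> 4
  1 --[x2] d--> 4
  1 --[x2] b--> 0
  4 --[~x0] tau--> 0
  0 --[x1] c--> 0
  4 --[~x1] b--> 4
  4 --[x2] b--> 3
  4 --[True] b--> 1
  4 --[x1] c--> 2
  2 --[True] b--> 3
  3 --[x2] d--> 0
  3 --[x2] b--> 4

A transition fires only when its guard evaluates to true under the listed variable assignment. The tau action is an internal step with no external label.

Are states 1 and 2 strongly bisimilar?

Compute ~ classes (split until stable):
  round 0: {{0,1,2,3,4}}
  round 1: {{0},{1,3},{2,4}}
  round 2: {{0},{1,3},{2},{4}}
4 equivalence class(es) (converged in 3)
[1]={1,3}  [2]={2}

Answer: NOT BISIMILAR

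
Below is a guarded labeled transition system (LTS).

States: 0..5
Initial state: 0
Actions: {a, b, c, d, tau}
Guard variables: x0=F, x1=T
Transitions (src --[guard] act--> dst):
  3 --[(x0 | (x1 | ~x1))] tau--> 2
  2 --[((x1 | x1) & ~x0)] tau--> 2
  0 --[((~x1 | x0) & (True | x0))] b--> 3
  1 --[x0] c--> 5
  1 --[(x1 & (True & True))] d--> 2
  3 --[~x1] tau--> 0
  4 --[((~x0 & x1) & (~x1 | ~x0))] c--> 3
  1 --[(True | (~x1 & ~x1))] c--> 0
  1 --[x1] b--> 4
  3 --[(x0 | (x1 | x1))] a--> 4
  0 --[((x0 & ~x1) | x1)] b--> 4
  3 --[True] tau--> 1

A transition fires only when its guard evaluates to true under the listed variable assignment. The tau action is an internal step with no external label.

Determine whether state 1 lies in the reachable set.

After dropping false guards: 9 live edges.
L0 = {0}
L1 = {4}  now seen {0,4}
L2 = {3}  now seen {0,3,4}
L3 = {1,2}  now seen {0,1,2,3,4}
R = {0,1,2,3,4}
Path to 1: b·c·tau

Answer: REACHABLE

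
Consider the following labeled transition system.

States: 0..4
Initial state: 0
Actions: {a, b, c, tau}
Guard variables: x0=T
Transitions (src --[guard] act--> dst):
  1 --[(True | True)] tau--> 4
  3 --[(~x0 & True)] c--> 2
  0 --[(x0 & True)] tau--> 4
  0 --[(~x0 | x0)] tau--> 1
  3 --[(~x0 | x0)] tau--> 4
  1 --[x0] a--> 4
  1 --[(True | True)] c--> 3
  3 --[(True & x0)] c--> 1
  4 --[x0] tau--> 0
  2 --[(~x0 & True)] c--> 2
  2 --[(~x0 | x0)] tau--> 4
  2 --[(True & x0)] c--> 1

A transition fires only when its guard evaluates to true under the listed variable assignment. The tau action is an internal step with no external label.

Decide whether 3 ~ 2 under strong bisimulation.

Answer: BISIMILAR

Working:
Refine partition for ~:
  P[0] = {{0,1,2,3,4}}
  P[1] = {{0,4},{1},{2,3}}
  P[2] = {{0},{1},{2,3},{4}}
4 equivalence class(es) (converged in 3)
class of 3: {2,3}; class of 2: {2,3}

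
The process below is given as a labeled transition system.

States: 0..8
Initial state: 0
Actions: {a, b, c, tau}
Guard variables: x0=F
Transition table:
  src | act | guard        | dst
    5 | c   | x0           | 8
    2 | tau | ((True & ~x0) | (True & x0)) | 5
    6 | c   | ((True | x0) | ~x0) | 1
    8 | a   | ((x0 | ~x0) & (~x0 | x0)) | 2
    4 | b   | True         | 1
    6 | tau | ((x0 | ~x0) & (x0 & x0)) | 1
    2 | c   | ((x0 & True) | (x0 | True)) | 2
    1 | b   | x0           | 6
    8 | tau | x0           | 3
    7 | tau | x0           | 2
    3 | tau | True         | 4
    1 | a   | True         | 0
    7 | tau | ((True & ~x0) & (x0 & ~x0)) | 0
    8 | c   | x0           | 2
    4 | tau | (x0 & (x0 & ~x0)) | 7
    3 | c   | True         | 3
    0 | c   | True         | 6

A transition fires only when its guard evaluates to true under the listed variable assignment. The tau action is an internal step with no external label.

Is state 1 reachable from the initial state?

9 transition(s) survive guard evaluation.
Layer 0: {0}
Layer 1: {6}  now seen {0,6}
Layer 2: {1}  now seen {0,1,6}
R = {0,1,6}
witness 1: c·c

Answer: REACHABLE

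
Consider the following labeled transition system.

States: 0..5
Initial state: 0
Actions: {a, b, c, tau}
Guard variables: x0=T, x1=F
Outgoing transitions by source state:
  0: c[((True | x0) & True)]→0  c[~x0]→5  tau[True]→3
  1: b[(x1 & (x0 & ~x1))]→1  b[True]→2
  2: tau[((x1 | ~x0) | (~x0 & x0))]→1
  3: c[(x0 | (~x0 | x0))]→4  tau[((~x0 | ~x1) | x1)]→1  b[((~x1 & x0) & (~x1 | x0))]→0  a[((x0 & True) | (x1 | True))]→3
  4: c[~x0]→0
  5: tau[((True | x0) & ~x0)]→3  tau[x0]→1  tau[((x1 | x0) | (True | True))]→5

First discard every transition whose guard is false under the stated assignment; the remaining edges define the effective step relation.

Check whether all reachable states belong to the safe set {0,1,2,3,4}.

Answer: INVARIANT HOLDS

Trace:
Inv-set: {0,1,2,3,4}
R = {0,1,2,3,4}
  0: ok
  1: ok
  2: ok
  3: ok
  4: ok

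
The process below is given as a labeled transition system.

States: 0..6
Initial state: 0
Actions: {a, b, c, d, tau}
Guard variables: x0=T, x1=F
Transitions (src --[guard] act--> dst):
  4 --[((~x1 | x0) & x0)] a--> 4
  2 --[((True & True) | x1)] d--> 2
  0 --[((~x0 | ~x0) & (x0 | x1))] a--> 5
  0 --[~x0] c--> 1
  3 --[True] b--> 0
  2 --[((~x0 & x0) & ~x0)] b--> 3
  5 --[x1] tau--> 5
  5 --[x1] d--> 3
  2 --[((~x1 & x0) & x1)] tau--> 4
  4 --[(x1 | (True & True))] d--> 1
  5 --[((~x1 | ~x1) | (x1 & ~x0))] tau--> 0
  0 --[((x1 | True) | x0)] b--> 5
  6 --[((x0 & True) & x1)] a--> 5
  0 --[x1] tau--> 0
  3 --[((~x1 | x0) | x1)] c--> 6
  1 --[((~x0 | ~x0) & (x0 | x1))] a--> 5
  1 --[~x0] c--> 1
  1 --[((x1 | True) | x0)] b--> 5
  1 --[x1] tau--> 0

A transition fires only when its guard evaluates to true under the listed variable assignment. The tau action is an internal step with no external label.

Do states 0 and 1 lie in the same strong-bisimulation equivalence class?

Bisimulation quotient by refinement:
  P[0] = {{0,1,2,3,4,5,6}}
  P[1] = {{0,1},{2},{3},{4},{5},{6}}
stable after 2 split(s): 6 block(s)
class of 0: {0,1}; class of 1: {0,1}

Answer: BISIMILAR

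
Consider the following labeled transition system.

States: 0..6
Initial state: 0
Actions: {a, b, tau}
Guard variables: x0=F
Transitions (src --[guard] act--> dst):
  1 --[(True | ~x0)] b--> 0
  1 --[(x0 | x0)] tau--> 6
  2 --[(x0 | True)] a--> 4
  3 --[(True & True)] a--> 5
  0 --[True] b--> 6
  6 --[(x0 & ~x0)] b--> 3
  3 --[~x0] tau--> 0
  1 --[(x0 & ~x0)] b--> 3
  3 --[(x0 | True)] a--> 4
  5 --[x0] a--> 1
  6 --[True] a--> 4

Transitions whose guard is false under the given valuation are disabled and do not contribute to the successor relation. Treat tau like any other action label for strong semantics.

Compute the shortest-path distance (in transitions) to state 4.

Layered search for 4:
  L0 = {0}
  L1 = {6}
  L2 = {4}
first hit 4 at d=2 via b·a

Answer: 2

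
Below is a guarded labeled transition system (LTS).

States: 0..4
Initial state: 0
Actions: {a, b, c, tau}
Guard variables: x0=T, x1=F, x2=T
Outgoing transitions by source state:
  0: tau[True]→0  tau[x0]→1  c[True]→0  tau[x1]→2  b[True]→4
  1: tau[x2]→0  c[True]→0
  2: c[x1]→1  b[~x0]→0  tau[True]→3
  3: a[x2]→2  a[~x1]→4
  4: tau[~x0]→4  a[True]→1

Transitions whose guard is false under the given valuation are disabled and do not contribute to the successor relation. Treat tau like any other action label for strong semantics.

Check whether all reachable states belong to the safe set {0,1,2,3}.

Answer: INVARIANT VIOLATED at state 4

Analysis:
Inv-set: {0,1,2,3}
R = {0,1,4}
  0: safe
  1: safe
  4: VIOLATES
witness against invariant: b → 4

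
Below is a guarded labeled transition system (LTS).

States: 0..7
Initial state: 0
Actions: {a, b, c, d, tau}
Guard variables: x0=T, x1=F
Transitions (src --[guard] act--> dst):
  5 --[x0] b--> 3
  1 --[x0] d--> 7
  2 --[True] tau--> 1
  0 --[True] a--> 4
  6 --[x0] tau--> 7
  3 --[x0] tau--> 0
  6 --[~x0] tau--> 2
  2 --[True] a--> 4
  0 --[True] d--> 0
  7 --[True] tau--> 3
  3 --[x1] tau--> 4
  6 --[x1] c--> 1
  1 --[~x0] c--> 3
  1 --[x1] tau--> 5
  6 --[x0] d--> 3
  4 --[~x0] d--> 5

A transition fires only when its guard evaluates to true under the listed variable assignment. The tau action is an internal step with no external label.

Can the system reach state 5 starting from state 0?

Answer: UNREACHABLE

Working:
Guard filter leaves 10 enabled edge(s).
depth 0: {0}
depth 1: {4}  total {0,4}
Reach set: {0,4}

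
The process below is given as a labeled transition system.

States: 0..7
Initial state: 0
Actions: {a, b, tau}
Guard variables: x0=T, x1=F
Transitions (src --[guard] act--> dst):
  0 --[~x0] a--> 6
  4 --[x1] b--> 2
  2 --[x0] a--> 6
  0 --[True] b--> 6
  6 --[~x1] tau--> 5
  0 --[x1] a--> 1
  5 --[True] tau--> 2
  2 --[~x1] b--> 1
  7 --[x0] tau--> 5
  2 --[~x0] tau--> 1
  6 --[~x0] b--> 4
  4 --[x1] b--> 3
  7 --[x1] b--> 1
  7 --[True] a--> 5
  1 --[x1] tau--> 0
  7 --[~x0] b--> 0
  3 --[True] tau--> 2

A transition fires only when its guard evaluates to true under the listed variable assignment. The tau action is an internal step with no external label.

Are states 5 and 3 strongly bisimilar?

Refine partition for ~:
  π0 = {{0,1,2,3,4,5,6,7}}
  π1 = {{0},{1,4},{2},{3,5,6},{7}}
  π2 = {{0},{1,4},{2},{3,5},{6},{7}}
stable after 3 split(s): 6 block(s)
class of 5: {3,5}; class of 3: {3,5}

Answer: BISIMILAR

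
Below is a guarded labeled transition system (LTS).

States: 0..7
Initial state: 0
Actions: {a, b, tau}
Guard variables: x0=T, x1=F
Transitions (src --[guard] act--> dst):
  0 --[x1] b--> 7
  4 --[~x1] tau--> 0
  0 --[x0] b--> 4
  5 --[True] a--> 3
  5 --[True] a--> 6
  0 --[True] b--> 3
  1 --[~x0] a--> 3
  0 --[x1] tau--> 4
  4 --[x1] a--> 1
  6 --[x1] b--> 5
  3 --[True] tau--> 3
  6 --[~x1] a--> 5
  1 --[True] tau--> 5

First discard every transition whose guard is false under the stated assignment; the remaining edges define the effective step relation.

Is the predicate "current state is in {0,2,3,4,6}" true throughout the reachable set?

Answer: INVARIANT HOLDS

Trace:
Allowed set {0,2,3,4,6}
Reach set: {0,3,4}
  0: safe
  3: safe
  4: safe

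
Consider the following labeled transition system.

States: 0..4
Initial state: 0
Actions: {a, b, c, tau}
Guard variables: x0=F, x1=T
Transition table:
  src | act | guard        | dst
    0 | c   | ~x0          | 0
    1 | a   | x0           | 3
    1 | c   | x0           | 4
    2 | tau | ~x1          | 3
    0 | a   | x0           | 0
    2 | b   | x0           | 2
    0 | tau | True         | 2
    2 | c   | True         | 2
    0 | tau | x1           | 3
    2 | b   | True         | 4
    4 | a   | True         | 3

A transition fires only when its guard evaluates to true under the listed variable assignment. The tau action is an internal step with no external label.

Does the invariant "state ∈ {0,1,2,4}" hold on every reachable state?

Answer: INVARIANT VIOLATED at state 3

Working:
Inv-set: {0,1,2,4}
Reachable = {0,2,3,4}
  0: ok
  2: ok
  3: outside
  4: ok
counterexample path to 3: tau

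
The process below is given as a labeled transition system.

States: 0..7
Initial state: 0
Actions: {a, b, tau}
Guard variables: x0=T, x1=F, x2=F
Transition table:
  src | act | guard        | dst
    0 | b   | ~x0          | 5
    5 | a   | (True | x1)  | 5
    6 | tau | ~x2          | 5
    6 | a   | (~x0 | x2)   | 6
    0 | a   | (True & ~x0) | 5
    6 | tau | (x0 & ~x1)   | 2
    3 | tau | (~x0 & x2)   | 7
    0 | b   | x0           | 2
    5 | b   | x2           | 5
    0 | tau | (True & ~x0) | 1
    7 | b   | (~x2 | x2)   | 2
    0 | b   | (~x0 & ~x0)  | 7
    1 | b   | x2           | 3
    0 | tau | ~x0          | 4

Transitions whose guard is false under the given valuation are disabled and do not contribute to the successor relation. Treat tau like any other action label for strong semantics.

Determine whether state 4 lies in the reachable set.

Answer: UNREACHABLE

Working:
Guard filter leaves 5 enabled edge(s).
L0 = {0}
L1 = {2}  now seen {0,2}
Reach set: {0,2}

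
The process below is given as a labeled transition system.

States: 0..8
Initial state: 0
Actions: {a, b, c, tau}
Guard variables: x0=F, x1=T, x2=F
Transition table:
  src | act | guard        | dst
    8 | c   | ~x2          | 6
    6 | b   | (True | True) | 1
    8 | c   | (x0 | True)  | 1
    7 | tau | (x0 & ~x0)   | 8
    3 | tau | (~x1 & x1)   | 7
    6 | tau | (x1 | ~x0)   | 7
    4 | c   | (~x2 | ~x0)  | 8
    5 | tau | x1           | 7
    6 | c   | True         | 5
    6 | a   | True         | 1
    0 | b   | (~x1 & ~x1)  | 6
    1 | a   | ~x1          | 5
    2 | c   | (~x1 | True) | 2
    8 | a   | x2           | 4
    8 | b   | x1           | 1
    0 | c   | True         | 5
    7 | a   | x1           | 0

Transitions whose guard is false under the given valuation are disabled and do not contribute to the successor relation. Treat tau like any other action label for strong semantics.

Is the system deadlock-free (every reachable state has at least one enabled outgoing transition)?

R = {0,5,7}
  0: c→5  [1 exit(s)]
  5: tau→7  [1 exit(s)]
  7: a→0  [1 exit(s)]

Answer: DEADLOCK-FREE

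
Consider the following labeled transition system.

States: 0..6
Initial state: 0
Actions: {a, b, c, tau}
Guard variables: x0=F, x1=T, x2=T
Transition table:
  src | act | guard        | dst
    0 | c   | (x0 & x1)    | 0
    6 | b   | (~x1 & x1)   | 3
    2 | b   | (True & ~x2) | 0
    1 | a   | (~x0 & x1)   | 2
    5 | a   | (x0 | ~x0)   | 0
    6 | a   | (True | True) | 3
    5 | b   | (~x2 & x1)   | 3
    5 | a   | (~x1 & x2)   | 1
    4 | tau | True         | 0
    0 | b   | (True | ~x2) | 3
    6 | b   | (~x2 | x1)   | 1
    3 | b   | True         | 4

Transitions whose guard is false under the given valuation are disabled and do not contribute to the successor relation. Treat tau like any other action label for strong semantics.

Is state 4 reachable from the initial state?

Answer: REACHABLE

Trace:
7 transition(s) survive guard evaluation.
depth 0: {0}
depth 1: {3}  cumulative {0,3}
depth 2: {4}  cumulative {0,3,4}
Reachable = {0,3,4}
witness 4: b·b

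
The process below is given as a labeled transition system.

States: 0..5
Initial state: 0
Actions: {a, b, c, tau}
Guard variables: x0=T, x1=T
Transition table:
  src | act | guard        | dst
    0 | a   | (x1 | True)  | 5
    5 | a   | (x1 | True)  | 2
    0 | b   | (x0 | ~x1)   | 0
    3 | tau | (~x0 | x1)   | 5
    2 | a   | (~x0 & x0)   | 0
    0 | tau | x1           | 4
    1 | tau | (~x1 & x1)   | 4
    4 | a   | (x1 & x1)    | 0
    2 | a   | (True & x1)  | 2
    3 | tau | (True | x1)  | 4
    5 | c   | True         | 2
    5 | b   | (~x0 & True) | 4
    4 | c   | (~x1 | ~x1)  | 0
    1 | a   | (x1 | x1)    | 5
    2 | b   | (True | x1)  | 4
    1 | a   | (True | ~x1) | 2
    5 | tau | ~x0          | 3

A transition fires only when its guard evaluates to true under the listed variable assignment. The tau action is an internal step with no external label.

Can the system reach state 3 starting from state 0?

Answer: UNREACHABLE

Trace:
After dropping false guards: 12 live edges.
L0 = {0}
L1 = {4,5}  now seen {0,4,5}
L2 = {2}  now seen {0,2,4,5}
Reachable = {0,2,4,5}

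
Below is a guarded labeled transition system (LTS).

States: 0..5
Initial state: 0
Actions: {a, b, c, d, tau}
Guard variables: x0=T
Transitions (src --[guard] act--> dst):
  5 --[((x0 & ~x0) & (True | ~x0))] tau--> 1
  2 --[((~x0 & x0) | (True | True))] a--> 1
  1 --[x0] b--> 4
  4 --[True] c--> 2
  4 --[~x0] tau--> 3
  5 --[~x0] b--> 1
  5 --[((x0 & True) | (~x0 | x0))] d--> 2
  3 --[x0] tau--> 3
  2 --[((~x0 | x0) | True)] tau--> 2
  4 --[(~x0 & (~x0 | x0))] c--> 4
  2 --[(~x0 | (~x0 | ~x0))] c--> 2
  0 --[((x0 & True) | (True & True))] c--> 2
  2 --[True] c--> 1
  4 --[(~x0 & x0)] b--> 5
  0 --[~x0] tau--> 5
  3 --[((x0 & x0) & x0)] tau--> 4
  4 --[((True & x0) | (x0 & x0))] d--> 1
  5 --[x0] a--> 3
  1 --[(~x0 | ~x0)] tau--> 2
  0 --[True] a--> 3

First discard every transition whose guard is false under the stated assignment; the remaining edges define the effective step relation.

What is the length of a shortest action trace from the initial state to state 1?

Answer: 2

Analysis:
BFS to 1:
  depth 0: {0}
  depth 1: {2,3}
  depth 2: {1,4}
1 enters at depth 2; path c·a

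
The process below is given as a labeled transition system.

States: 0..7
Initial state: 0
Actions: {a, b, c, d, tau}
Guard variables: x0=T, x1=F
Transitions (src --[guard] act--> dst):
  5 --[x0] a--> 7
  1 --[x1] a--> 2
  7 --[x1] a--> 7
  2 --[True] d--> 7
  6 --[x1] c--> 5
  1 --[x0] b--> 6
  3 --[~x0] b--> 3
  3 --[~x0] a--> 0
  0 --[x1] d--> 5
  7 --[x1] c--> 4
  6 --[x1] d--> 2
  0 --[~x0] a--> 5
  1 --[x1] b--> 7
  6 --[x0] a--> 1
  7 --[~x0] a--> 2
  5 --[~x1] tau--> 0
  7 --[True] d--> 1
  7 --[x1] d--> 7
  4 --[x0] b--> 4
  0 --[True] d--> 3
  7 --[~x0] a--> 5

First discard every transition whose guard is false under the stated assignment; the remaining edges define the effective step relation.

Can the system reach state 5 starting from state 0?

Answer: UNREACHABLE

Working:
8 transition(s) survive guard evaluation.
depth 0: {0}
depth 1: {3}  total {0,3}
Reach set: {0,3}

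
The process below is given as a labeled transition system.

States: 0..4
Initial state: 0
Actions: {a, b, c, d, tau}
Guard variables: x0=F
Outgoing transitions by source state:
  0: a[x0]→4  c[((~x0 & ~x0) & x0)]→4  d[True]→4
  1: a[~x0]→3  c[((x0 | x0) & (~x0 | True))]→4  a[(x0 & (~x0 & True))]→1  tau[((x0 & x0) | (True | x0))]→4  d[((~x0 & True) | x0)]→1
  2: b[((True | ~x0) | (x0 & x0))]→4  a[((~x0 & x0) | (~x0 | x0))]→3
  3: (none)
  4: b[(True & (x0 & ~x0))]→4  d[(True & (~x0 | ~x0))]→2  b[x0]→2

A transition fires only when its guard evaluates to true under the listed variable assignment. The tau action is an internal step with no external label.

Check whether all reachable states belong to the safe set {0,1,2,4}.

Safe = {0,1,2,4}
R = {0,2,3,4}
  0: ✓
  2: ✓
  3: outside
  4: ✓
reach 3 via d·d·a — violates

Answer: INVARIANT VIOLATED at state 3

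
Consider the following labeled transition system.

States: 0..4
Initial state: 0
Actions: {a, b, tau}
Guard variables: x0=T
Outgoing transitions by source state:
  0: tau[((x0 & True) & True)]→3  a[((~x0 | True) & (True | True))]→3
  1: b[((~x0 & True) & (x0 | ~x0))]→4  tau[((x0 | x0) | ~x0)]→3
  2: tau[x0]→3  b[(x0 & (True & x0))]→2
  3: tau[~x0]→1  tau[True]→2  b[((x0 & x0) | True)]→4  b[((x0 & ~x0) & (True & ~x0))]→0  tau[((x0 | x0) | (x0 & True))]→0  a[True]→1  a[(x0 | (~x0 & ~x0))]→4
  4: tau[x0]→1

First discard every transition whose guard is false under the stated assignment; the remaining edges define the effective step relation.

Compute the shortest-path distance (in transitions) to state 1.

Answer: 2

Working:
BFS to 1:
  depth 0: {0}
  depth 1: {3}
  depth 2: {1,2,4}
depth(1)=2, e.g. a·a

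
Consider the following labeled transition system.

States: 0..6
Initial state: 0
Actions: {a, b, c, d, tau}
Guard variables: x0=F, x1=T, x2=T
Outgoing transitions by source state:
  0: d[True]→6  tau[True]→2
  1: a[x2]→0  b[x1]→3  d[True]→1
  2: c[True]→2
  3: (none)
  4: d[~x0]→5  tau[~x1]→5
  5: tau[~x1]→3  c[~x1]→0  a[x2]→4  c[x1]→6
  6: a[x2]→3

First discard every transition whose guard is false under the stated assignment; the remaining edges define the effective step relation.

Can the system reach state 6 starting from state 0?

Answer: REACHABLE

Analysis:
After dropping false guards: 10 live edges.
Layer 0: {0}
Layer 1: {2,6}  cumulative {0,2,6}
Layer 2: {3}  cumulative {0,2,3,6}
Reach set: {0,2,3,6}
Path to 6: d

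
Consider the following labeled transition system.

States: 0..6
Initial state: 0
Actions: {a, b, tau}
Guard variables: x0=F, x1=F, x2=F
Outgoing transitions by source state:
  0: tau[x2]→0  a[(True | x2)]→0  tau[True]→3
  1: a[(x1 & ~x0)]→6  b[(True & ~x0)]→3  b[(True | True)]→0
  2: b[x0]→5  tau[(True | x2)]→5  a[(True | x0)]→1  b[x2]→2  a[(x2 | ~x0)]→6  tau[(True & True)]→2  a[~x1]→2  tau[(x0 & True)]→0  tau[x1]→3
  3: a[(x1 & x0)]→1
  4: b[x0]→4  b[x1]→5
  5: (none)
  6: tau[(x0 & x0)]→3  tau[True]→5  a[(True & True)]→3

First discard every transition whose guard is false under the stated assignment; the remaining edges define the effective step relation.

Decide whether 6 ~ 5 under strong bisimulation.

Bisimulation quotient by refinement:
  P[0] = {{0,1,2,3,4,5,6}}
  P[1] = {{0,2,6},{1},{3,4,5}}
  P[2] = {{0},{1},{2},{3,4,5},{6}}
5 equivalence class(es) (converged in 3)
[6]={6}  [5]={3,4,5}

Answer: NOT BISIMILAR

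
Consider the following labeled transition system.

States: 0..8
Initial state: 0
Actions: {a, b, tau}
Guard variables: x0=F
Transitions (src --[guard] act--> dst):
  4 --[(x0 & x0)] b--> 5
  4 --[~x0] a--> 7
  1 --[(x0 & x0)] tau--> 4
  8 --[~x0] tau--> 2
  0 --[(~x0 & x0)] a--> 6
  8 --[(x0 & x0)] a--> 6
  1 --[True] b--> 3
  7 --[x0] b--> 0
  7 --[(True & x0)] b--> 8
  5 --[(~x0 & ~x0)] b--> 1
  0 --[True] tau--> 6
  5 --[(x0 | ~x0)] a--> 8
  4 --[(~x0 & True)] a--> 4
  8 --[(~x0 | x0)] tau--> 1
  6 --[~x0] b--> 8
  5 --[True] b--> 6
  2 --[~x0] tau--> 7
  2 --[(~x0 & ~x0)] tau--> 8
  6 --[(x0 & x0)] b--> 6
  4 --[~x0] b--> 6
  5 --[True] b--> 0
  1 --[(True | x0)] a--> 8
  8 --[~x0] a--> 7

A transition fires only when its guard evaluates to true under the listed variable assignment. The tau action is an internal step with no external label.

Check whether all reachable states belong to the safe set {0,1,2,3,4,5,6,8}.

Allowed set {0,1,2,3,4,5,6,8}
Reach set: {0,1,2,3,6,7,8}
  0: safe
  1: safe
  2: safe
  3: safe
  6: safe
  7: outside
  8: safe
reach 7 via tau·b·a — violates

Answer: INVARIANT VIOLATED at state 7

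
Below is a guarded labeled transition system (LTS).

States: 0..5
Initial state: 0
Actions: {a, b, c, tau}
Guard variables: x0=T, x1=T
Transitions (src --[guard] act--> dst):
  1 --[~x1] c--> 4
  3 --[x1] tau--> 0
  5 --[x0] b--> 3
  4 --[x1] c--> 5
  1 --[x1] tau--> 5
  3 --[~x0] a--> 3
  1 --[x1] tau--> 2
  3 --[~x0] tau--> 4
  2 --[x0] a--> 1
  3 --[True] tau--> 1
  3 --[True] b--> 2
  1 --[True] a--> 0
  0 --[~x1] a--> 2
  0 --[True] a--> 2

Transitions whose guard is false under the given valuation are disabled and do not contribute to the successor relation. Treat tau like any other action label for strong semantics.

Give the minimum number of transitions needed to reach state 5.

Breadth-first toward 5:
  Layer 0: {0}
  Layer 1: {2}
  Layer 2: {1}
  Layer 3: {5}
first hit 5 at d=3 via a·a·tau

Answer: 3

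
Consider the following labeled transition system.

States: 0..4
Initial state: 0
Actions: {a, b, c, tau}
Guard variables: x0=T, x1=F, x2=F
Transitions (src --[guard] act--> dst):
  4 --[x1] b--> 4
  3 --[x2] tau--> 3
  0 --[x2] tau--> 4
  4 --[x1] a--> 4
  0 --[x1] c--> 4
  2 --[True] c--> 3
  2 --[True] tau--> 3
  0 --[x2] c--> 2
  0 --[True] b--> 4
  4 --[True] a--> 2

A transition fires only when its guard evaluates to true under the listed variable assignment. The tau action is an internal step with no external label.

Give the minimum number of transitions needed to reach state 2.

Answer: 2

Working:
Layered search for 2:
  depth 0: {0}
  depth 1: {4}
  depth 2: {2}
2 enters at depth 2; path b·a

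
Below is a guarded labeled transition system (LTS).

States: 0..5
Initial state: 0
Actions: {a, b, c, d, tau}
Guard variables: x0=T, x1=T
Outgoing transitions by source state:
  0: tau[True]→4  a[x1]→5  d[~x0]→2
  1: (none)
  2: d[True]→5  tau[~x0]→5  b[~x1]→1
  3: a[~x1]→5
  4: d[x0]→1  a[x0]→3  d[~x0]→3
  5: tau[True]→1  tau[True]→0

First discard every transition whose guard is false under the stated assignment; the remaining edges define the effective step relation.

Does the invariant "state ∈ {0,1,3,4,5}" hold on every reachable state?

Allowed set {0,1,3,4,5}
Reachable = {0,1,3,4,5}
  0: ok
  1: ok
  3: ok
  4: ok
  5: ok

Answer: INVARIANT HOLDS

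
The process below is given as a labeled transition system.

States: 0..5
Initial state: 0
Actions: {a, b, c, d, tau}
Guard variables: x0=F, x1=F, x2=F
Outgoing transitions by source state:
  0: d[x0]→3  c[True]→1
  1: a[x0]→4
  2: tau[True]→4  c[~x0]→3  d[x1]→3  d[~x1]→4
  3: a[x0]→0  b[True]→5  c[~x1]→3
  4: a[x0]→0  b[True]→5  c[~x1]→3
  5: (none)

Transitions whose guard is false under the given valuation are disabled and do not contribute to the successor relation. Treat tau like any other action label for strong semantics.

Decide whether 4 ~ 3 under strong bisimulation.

Refine partition for ~:
  P[0] = {{0,1,2,3,4,5}}
  P[1] = {{0},{1,5},{2},{3,4}}
Fixed point at round 2; 4 class(es).
4∈{3,4}, 3∈{3,4}

Answer: BISIMILAR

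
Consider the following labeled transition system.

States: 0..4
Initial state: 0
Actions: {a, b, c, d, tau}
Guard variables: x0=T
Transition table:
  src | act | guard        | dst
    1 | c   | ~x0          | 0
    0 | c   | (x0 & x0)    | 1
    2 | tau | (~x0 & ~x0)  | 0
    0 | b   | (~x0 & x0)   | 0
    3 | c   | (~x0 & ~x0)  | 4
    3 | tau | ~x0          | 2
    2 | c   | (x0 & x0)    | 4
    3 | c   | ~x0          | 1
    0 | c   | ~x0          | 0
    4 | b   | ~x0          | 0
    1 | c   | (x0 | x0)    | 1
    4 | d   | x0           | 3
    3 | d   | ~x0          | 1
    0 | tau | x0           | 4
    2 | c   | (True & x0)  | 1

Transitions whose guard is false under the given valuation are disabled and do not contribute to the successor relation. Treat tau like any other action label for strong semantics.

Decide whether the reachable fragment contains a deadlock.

Answer: DEADLOCK at state 3

Analysis:
Reach set: {0,1,3,4}
  0: c→1  tau→4  [deg 2]
  1: c→1  [deg 1]
  3: ∅  [deadlock]
  4: d→3  [deg 1]
witness 3: tau·d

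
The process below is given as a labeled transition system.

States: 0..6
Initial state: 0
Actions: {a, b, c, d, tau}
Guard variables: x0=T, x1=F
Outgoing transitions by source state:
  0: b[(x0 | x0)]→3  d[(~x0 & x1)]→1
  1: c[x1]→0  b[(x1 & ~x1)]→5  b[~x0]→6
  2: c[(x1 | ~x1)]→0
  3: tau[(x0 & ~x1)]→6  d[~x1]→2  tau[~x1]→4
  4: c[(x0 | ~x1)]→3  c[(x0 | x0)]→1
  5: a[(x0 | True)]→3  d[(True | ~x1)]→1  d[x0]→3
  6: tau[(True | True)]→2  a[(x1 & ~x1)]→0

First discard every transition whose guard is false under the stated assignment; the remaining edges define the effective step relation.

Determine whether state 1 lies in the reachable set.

Answer: REACHABLE

Trace:
After dropping false guards: 11 live edges.
depth 0: {0}
depth 1: {3}  now seen {0,3}
depth 2: {2,4,6}  now seen {0,2,3,4,6}
depth 3: {1}  now seen {0,1,2,3,4,6}
R = {0,1,2,3,4,6}
trace reaching 1: b·tau·c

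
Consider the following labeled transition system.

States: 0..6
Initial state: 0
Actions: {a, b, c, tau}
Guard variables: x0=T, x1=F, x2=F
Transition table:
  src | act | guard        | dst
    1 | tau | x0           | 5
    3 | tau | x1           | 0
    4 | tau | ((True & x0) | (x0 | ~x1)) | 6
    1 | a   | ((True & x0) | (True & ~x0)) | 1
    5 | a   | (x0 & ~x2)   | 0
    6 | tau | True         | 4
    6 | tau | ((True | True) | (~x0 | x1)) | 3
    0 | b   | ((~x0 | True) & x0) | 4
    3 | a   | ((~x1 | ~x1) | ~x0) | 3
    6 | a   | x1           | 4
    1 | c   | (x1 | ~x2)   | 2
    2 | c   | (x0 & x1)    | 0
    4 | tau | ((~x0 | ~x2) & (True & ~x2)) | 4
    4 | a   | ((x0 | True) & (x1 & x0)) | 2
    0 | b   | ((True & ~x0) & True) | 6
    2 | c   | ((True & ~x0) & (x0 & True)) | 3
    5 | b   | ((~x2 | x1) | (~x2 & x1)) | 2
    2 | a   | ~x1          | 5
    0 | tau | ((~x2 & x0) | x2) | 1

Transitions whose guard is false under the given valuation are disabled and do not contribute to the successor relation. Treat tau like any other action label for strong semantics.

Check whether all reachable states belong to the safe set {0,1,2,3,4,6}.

Answer: INVARIANT VIOLATED at state 5

Analysis:
Inv-set: {0,1,2,3,4,6}
Reach set: {0,1,2,3,4,5,6}
  0: ✓
  1: ✓
  2: ✓
  3: ✓
  4: ✓
  5: VIOLATES
  6: ✓
counterexample path to 5: tau·tau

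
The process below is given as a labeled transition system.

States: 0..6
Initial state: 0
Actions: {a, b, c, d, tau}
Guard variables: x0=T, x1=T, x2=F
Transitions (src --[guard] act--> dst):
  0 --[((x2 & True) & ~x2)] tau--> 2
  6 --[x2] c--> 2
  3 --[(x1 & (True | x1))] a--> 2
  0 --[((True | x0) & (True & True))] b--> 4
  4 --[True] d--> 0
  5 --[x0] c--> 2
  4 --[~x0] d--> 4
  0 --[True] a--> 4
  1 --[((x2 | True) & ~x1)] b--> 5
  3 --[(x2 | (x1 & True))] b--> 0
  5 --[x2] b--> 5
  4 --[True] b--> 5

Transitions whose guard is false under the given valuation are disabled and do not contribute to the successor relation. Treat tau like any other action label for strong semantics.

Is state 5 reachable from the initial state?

After dropping false guards: 7 live edges.
Layer 0: {0}
Layer 1: {4}  now seen {0,4}
Layer 2: {5}  now seen {0,4,5}
Layer 3: {2}  now seen {0,2,4,5}
R = {0,2,4,5}
witness 5: b·b

Answer: REACHABLE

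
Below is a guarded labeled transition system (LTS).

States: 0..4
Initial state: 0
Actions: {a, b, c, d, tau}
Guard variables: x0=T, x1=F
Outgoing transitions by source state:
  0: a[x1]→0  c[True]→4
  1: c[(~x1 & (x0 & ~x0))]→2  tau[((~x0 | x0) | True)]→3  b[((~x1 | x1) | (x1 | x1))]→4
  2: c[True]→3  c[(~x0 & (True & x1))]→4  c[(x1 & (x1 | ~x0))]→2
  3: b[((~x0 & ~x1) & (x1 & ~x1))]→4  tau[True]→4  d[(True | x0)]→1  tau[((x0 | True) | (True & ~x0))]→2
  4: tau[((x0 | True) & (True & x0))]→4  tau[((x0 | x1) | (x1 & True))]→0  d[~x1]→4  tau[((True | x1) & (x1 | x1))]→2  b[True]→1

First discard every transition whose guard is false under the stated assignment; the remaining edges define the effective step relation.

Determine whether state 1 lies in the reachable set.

Guard filter leaves 11 enabled edge(s).
L0 = {0}
L1 = {4}  cumulative {0,4}
L2 = {1}  cumulative {0,1,4}
L3 = {3}  cumulative {0,1,3,4}
L4 = {2}  cumulative {0,1,2,3,4}
Reach set: {0,1,2,3,4}
Path to 1: c·b

Answer: REACHABLE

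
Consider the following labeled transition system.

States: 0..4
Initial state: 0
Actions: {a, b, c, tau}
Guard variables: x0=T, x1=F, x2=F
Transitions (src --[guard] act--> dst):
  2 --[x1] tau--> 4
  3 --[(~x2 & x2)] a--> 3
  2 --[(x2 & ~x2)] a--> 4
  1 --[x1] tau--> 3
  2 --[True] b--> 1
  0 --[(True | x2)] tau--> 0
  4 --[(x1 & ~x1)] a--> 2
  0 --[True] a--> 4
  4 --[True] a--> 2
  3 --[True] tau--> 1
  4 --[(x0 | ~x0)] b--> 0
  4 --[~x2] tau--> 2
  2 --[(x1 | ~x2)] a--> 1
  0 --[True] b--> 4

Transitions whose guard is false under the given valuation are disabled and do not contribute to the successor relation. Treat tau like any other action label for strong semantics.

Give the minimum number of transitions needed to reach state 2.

Answer: 2

Analysis:
Layered search for 2:
  depth 0: {0}
  depth 1: {4}
  depth 2: {2}
2 enters at depth 2; path a·a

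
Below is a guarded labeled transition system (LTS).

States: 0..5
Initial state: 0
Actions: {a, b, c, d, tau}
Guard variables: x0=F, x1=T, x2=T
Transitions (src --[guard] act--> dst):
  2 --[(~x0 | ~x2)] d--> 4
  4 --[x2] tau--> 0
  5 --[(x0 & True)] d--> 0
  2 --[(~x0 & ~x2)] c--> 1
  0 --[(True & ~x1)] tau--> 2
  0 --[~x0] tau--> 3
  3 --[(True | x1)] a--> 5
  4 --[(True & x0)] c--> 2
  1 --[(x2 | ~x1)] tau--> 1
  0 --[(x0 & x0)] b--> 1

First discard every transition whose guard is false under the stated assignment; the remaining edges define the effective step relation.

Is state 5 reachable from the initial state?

Answer: REACHABLE

Trace:
5 transition(s) survive guard evaluation.
depth 0: {0}
depth 1: {3}  now seen {0,3}
depth 2: {5}  now seen {0,3,5}
Reach set: {0,3,5}
trace reaching 5: tau·a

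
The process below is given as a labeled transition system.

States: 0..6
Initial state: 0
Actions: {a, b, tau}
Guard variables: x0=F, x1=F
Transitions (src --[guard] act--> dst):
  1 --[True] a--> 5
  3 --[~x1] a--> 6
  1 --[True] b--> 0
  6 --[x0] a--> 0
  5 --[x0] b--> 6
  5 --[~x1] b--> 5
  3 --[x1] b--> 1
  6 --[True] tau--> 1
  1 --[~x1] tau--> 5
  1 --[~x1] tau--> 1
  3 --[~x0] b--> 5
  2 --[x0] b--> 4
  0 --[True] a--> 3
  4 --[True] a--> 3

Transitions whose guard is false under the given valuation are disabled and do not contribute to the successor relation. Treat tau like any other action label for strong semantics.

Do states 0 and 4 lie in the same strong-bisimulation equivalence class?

Answer: BISIMILAR

Trace:
Bisimulation quotient by refinement:
  π0 = {{0,1,2,3,4,5,6}}
  π1 = {{0,4},{1},{2},{3},{5},{6}}
6 equivalence class(es) (converged in 2)
0∈{0,4}, 4∈{0,4}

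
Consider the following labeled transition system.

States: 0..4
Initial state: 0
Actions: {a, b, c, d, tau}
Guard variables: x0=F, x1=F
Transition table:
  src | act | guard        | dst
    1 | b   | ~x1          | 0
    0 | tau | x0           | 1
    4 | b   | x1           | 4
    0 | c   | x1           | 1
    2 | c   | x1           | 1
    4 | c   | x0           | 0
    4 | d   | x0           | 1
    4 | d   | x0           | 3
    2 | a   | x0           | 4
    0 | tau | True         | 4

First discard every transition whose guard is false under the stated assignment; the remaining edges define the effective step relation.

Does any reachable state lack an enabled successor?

Answer: DEADLOCK at state 4

Trace:
R = {0,4}
  0: tau→4  [1 exit(s)]
  4: ∅  [no exit]
trace reaching 4: tau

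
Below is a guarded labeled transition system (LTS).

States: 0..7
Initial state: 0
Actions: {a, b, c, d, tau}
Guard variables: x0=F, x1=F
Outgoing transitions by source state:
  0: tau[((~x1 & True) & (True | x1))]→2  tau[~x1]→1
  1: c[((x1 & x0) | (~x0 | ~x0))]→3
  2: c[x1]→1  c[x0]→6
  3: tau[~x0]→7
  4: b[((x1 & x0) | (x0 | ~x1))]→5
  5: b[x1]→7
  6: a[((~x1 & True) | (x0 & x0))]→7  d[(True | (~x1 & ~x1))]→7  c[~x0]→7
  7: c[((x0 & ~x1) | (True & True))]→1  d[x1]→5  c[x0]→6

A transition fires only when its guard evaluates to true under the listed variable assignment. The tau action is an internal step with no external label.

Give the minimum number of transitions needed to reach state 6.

BFS to 6:
  L0 = {0}
  L1 = {1,2}
  L2 = {3}
  L3 = {7}
6 never appears.

Answer: UNREACHABLE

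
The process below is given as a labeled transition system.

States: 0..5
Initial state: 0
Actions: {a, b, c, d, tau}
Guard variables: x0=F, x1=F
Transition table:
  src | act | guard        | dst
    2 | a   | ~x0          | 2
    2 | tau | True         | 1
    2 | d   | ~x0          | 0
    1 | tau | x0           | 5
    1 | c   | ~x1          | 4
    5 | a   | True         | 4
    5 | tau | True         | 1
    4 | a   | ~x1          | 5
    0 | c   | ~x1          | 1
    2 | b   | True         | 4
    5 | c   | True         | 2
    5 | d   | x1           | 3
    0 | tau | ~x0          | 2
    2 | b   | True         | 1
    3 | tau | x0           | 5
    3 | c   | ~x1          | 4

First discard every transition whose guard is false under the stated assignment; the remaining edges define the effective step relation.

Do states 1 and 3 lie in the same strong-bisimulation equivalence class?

Answer: BISIMILAR

Trace:
Compute ~ classes (split until stable):
  P[0] = {{0,1,2,3,4,5}}
  P[1] = {{0},{1,3},{2},{4},{5}}
stable after 2 split(s): 5 block(s)
[1]={1,3}  [3]={1,3}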